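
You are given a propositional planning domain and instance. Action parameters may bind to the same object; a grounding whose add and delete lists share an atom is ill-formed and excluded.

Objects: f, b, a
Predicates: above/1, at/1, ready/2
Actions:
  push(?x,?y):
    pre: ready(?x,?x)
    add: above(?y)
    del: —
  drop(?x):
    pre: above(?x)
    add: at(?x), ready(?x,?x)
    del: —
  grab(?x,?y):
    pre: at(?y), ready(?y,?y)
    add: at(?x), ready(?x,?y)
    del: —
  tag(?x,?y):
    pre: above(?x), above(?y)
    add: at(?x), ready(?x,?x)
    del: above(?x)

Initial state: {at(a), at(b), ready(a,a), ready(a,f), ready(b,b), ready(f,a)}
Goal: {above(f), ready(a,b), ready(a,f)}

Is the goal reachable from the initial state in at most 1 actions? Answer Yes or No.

No

1. push(b,f)  →  {above(f), at(a), at(b), ready(a,a), ready(a,f), ready(b,b), ready(f,a)}
2. grab(a,b)  →  {above(f), at(a), at(b), ready(a,a), ready(a,b), ready(a,f), ready(b,b), ready(f,a)}
optimal plan length = 2; 2 > 1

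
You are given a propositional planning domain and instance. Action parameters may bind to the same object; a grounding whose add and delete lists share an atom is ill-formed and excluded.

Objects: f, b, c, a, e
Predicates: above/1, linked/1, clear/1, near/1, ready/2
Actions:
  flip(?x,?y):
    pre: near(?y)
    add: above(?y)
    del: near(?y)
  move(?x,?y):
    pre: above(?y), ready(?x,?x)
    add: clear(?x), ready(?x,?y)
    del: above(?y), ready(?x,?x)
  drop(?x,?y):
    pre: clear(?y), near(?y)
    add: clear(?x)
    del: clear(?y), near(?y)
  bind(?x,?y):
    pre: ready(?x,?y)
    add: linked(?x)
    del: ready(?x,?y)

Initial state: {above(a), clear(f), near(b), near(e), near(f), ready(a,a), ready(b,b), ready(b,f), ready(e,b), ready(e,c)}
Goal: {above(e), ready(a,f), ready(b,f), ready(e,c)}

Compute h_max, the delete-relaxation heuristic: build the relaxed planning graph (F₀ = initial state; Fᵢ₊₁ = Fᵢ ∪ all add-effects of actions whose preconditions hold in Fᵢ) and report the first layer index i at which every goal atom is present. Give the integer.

2

F0 = init (10 atoms)
F1 = F0 ∪ {above(b), above(e), above(f), clear(a), clear(b), clear(c), clear(e), linked(a), linked(b), linked(e), ready(b,a)}  (21 atoms)
F2 = F1 ∪ {ready(a,b), ready(a,e), ready(a,f), ready(b,e)}  (25 atoms)
goal ⊆ F2  ⇒  h_max = 2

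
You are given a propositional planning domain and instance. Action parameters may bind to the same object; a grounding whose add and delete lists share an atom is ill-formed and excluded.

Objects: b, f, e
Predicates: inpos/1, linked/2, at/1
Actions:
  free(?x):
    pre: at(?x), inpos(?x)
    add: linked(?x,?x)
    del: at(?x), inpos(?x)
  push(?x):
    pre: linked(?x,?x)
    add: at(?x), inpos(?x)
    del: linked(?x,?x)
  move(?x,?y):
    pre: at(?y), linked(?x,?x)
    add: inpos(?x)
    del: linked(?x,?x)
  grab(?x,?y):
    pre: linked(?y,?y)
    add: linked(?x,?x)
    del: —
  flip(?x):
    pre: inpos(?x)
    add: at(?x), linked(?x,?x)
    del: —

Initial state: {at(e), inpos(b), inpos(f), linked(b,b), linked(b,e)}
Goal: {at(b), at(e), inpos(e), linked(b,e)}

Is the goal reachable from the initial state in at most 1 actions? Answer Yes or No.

No

1. grab(e,b)  →  {at(e), inpos(b), inpos(f), linked(b,b), linked(b,e), linked(e,e)}
2. push(b)  →  {at(b), at(e), inpos(b), inpos(f), linked(b,e), linked(e,e)}
3. push(e)  →  {at(b), at(e), inpos(b), inpos(e), inpos(f), linked(b,e)}
optimal plan length = 3; 3 > 1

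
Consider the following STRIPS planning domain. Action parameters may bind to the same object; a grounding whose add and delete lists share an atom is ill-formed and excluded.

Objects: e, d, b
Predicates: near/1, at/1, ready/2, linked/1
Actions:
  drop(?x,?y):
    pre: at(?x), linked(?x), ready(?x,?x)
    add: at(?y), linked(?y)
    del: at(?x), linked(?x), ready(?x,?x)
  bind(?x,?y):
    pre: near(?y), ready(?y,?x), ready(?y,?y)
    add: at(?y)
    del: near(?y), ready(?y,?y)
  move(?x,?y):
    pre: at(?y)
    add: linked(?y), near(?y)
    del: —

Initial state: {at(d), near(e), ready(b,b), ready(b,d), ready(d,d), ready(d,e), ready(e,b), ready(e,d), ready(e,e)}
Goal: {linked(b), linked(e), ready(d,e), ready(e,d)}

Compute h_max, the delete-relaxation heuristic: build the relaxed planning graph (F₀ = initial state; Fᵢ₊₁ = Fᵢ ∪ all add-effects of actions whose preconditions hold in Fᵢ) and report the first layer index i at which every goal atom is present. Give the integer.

2

F0 = init (9 atoms)
F1 = F0 ∪ {at(e), linked(d), near(d)}  (12 atoms)
F2 = F1 ∪ {at(b), linked(b), linked(e)}  (15 atoms)
goal ⊆ F2  ⇒  h_max = 2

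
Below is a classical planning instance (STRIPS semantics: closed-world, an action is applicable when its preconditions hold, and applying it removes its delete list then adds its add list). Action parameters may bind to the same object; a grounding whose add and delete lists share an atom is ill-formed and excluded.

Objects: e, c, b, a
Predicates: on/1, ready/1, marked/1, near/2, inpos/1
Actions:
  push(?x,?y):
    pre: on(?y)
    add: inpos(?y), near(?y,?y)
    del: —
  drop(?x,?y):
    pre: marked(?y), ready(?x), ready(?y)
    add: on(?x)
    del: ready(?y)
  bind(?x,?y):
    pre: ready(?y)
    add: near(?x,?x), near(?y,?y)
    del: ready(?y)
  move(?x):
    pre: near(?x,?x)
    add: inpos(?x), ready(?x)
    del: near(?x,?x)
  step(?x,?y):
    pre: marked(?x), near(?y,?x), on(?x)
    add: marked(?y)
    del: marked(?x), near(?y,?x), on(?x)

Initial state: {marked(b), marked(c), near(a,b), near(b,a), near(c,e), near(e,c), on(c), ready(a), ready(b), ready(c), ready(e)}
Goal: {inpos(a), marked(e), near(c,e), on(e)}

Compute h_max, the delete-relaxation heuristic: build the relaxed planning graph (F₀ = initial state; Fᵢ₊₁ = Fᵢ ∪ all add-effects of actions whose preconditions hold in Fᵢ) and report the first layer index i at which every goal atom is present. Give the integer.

2

F0 = init (11 atoms)
F1 = F0 ∪ {inpos(c), marked(e), near(a,a), near(b,b), near(c,c), near(e,e), on(a), on(b), on(e)}  (20 atoms)
F2 = F1 ∪ {inpos(a), inpos(b), inpos(e), marked(a)}  (24 atoms)
goal ⊆ F2  ⇒  h_max = 2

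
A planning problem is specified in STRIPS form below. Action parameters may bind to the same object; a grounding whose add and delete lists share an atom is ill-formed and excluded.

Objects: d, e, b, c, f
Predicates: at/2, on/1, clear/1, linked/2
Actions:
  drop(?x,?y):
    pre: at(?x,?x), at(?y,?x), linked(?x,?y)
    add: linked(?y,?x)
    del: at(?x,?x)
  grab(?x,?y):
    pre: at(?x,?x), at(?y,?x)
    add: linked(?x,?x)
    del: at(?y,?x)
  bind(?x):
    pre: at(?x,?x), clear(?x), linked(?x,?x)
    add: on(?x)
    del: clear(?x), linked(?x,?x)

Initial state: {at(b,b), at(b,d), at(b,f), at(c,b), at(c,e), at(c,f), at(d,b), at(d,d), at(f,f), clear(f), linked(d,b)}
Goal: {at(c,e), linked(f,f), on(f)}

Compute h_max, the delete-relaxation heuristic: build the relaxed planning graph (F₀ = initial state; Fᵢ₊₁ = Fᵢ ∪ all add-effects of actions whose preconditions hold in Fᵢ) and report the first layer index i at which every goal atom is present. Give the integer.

F0 = init (11 atoms)
F1 = F0 ∪ {linked(b,b), linked(b,d), linked(d,d), linked(f,f)}  (15 atoms)
F2 = F1 ∪ {on(f)}  (16 atoms)
goal ⊆ F2  ⇒  h_max = 2

2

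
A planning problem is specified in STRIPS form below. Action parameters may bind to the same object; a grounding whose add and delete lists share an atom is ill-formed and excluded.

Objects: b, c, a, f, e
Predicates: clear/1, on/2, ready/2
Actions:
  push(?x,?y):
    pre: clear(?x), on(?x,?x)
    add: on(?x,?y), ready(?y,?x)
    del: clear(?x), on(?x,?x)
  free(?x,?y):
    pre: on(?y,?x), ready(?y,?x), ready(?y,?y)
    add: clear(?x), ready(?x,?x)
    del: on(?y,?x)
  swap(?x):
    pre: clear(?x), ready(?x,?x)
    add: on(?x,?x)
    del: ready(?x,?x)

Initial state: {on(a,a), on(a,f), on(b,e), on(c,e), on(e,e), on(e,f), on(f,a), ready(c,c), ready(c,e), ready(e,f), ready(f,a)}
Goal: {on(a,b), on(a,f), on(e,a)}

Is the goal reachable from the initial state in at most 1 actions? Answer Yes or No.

1. free(e,c)  →  {clear(e), on(a,a), on(a,f), on(b,e), on(e,e), on(e,f), on(f,a), ready(c,c), ready(c,e), ready(e,e), ready(e,f), ready(f,a)}
2. push(e,a)  →  {on(a,a), on(a,f), on(b,e), on(e,a), on(e,f), on(f,a), ready(a,e), ready(c,c), ready(c,e), ready(e,e), ready(e,f), ready(f,a)}
3. free(f,e)  →  {clear(f), on(a,a), on(a,f), on(b,e), on(e,a), on(f,a), ready(a,e), ready(c,c), ready(c,e), ready(e,e), ready(e,f), ready(f,a), ready(f,f)}
4. free(a,f)  →  {clear(a), clear(f), on(a,a), on(a,f), on(b,e), on(e,a), ready(a,a), ready(a,e), ready(c,c), ready(c,e), ready(e,e), ready(e,f), ready(f,a), ready(f,f)}
5. push(a,b)  →  {clear(f), on(a,b), on(a,f), on(b,e), on(e,a), ready(a,a), ready(a,e), ready(b,a), ready(c,c), ready(c,e), ready(e,e), ready(e,f), ready(f,a), ready(f,f)}
optimal plan length = 5; 5 > 1

No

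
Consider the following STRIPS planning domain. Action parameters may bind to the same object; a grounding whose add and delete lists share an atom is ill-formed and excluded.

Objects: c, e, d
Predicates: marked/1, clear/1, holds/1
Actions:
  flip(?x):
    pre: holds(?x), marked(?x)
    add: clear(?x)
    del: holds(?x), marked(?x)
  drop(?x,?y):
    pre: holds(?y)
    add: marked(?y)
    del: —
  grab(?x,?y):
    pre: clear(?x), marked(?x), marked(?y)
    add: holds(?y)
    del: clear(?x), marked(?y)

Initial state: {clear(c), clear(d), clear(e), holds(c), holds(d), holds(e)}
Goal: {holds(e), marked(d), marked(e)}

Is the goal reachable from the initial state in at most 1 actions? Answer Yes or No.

1. drop(c,e)  →  {clear(c), clear(d), clear(e), holds(c), holds(d), holds(e), marked(e)}
2. drop(c,d)  →  {clear(c), clear(d), clear(e), holds(c), holds(d), holds(e), marked(d), marked(e)}
optimal plan length = 2; 2 > 1

No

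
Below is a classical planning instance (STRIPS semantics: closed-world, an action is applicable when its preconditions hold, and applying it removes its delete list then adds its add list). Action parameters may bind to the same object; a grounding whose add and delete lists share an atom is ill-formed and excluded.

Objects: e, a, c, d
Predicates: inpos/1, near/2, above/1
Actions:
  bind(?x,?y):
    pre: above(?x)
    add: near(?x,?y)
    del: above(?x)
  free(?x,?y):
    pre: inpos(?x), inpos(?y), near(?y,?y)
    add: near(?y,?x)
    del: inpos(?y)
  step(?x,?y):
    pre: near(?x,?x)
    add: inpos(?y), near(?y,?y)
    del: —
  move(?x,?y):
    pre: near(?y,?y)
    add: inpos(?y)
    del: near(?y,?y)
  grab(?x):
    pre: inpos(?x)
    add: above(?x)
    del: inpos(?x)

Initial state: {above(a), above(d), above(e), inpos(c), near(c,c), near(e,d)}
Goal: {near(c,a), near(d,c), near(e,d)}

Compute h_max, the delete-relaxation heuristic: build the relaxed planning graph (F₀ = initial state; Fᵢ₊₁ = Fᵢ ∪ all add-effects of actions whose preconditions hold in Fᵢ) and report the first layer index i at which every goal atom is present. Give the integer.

2

F0 = init (6 atoms)
F1 = F0 ∪ {above(c), inpos(a), inpos(d), inpos(e), near(a,a), near(a,c), near(a,d), near(a,e), near(d,a), near(d,c), near(d,d), near(d,e), near(e,a), near(e,c), near(e,e)}  (21 atoms)
F2 = F1 ∪ {near(c,a), near(c,d), near(c,e)}  (24 atoms)
goal ⊆ F2  ⇒  h_max = 2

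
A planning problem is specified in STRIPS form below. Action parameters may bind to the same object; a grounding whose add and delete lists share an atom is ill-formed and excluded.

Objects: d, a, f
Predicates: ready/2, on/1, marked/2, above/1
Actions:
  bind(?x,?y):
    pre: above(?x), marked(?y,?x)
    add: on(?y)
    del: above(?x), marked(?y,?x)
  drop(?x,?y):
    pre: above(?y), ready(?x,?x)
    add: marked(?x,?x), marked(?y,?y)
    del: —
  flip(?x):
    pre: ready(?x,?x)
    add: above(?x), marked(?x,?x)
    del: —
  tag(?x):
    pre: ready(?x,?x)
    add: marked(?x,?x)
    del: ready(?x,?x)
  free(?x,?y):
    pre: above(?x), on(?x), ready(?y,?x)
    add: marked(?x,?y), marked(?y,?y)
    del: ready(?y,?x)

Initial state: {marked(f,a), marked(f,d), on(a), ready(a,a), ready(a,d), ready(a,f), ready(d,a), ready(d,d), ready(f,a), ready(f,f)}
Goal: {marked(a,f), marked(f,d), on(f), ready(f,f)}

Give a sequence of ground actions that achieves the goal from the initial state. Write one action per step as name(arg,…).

flip(a); free(a,f); bind(a,f)

1. flip(a)  →  {above(a), marked(a,a), marked(f,a), marked(f,d), on(a), ready(a,a), ready(a,d), ready(a,f), ready(d,a), ready(d,d), ready(f,a), ready(f,f)}
2. free(a,f)  →  {above(a), marked(a,a), marked(a,f), marked(f,a), marked(f,d), marked(f,f), on(a), ready(a,a), ready(a,d), ready(a,f), ready(d,a), ready(d,d), ready(f,f)}
3. bind(a,f)  →  {marked(a,a), marked(a,f), marked(f,d), marked(f,f), on(a), on(f), ready(a,a), ready(a,d), ready(a,f), ready(d,a), ready(d,d), ready(f,f)}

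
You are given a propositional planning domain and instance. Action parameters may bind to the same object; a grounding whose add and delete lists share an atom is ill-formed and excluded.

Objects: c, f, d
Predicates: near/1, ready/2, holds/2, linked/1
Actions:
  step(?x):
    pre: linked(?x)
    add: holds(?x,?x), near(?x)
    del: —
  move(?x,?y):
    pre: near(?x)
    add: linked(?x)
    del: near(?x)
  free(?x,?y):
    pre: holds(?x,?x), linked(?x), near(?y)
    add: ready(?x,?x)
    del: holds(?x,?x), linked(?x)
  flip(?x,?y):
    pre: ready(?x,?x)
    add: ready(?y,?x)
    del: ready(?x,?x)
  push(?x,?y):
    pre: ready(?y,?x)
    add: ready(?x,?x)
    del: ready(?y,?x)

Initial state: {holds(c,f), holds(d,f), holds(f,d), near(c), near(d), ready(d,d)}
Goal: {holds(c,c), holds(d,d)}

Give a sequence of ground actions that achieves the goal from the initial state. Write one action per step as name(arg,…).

move(c,c); step(c); move(d,c); step(d)

1. move(c,c)  →  {holds(c,f), holds(d,f), holds(f,d), linked(c), near(d), ready(d,d)}
2. step(c)  →  {holds(c,c), holds(c,f), holds(d,f), holds(f,d), linked(c), near(c), near(d), ready(d,d)}
3. move(d,c)  →  {holds(c,c), holds(c,f), holds(d,f), holds(f,d), linked(c), linked(d), near(c), ready(d,d)}
4. step(d)  →  {holds(c,c), holds(c,f), holds(d,d), holds(d,f), holds(f,d), linked(c), linked(d), near(c), near(d), ready(d,d)}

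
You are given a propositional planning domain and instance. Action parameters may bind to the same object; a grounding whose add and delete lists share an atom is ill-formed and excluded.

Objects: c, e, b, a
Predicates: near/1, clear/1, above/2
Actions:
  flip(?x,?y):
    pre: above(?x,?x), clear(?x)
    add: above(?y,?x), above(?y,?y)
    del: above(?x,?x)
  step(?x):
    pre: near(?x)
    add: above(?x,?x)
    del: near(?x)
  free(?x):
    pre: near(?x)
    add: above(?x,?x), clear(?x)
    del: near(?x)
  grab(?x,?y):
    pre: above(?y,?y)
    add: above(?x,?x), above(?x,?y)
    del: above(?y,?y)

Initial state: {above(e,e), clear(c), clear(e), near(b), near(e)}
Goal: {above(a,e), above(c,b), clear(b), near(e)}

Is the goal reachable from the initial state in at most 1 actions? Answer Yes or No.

1. flip(e,a)  →  {above(a,a), above(a,e), clear(c), clear(e), near(b), near(e)}
2. free(b)  →  {above(a,a), above(a,e), above(b,b), clear(b), clear(c), clear(e), near(e)}
3. flip(b,c)  →  {above(a,a), above(a,e), above(c,b), above(c,c), clear(b), clear(c), clear(e), near(e)}
optimal plan length = 3; 3 > 1

No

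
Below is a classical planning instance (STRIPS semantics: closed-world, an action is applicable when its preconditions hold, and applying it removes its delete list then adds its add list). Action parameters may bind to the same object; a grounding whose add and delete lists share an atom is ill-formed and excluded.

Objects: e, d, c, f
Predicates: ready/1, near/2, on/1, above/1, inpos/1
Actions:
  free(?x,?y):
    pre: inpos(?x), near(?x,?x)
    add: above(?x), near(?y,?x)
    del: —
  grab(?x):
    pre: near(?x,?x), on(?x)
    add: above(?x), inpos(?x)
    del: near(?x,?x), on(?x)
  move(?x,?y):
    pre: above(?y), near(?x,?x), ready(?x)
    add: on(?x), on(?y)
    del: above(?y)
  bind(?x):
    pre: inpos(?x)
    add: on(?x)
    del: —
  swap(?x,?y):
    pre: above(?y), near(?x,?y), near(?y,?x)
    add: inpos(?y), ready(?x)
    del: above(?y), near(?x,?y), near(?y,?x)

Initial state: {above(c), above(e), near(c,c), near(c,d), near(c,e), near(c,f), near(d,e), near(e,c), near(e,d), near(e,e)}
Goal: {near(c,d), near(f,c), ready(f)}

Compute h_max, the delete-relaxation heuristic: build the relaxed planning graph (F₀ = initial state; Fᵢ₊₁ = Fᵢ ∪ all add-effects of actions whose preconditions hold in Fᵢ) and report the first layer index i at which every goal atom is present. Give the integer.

F0 = init (10 atoms)
F1 = F0 ∪ {inpos(c), inpos(e), ready(c), ready(d), ready(e)}  (15 atoms)
F2 = F1 ∪ {near(d,c), near(f,c), near(f,e), on(c), on(e)}  (20 atoms)
F3 = F2 ∪ {ready(f)}  (21 atoms)
goal ⊆ F3  ⇒  h_max = 3

3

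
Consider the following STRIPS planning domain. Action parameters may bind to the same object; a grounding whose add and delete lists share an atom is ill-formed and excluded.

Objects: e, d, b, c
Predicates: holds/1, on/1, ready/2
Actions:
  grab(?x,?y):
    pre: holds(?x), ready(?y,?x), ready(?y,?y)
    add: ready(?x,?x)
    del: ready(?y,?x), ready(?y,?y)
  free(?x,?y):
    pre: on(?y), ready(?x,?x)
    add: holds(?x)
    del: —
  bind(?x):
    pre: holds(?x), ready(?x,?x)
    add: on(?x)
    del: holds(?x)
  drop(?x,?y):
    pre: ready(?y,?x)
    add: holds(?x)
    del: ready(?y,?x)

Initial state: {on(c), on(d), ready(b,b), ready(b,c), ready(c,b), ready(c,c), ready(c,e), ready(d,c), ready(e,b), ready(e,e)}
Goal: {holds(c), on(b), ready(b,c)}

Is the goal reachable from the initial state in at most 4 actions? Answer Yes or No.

Yes

1. free(b,d)  →  {holds(b), on(c), on(d), ready(b,b), ready(b,c), ready(c,b), ready(c,c), ready(c,e), ready(d,c), ready(e,b), ready(e,e)}
2. free(c,d)  →  {holds(b), holds(c), on(c), on(d), ready(b,b), ready(b,c), ready(c,b), ready(c,c), ready(c,e), ready(d,c), ready(e,b), ready(e,e)}
3. bind(b)  →  {holds(c), on(b), on(c), on(d), ready(b,b), ready(b,c), ready(c,b), ready(c,c), ready(c,e), ready(d,c), ready(e,b), ready(e,e)}
optimal plan length = 3; 3 ≤ 4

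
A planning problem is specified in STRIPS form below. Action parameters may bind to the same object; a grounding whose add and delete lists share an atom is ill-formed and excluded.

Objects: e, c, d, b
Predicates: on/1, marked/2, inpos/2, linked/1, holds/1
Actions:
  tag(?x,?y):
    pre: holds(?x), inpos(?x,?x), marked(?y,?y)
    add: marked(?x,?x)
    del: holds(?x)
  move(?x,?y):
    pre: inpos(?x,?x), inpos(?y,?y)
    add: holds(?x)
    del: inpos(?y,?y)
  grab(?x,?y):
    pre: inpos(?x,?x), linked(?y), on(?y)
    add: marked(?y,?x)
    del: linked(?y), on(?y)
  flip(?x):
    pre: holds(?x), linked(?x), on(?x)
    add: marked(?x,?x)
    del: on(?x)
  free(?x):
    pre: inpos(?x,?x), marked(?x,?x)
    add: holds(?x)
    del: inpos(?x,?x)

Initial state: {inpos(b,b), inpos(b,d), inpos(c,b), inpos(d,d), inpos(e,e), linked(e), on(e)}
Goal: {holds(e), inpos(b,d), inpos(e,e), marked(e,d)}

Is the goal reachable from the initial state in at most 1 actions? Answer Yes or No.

1. move(e,b)  →  {holds(e), inpos(b,d), inpos(c,b), inpos(d,d), inpos(e,e), linked(e), on(e)}
2. grab(d,e)  →  {holds(e), inpos(b,d), inpos(c,b), inpos(d,d), inpos(e,e), marked(e,d)}
optimal plan length = 2; 2 > 1

No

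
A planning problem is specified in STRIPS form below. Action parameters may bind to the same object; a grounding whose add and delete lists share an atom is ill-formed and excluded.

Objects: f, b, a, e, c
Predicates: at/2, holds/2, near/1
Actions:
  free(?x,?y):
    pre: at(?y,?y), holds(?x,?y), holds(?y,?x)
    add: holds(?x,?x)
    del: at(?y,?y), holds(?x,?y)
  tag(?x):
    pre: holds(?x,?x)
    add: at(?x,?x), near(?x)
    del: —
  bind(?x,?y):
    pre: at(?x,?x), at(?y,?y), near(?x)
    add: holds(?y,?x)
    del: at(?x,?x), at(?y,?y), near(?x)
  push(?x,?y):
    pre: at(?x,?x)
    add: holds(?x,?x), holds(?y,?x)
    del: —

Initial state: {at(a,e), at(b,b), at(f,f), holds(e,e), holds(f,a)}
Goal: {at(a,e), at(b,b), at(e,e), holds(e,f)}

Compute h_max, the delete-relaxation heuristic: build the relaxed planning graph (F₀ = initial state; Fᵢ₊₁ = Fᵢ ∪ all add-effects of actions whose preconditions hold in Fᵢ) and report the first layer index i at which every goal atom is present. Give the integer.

1

F0 = init (5 atoms)
F1 = F0 ∪ {at(e,e), holds(a,b), holds(a,f), holds(b,b), holds(b,f), holds(c,b), holds(c,f), holds(e,b), holds(e,f), holds(f,b), holds(f,f), near(e)}  (17 atoms)
goal ⊆ F1  ⇒  h_max = 1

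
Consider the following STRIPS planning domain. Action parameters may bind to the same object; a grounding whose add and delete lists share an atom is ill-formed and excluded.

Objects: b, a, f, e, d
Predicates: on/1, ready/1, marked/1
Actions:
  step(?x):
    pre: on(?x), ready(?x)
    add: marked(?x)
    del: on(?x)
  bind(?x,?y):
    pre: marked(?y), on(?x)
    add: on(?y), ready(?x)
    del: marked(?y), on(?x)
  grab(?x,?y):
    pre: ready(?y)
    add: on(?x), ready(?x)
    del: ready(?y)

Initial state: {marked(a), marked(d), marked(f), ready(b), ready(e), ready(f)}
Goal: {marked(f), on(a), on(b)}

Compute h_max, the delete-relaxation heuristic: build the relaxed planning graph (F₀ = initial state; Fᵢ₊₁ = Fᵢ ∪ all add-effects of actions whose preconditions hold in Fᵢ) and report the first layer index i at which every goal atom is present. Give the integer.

1

F0 = init (6 atoms)
F1 = F0 ∪ {on(a), on(b), on(d), on(e), on(f), ready(a), ready(d)}  (13 atoms)
goal ⊆ F1  ⇒  h_max = 1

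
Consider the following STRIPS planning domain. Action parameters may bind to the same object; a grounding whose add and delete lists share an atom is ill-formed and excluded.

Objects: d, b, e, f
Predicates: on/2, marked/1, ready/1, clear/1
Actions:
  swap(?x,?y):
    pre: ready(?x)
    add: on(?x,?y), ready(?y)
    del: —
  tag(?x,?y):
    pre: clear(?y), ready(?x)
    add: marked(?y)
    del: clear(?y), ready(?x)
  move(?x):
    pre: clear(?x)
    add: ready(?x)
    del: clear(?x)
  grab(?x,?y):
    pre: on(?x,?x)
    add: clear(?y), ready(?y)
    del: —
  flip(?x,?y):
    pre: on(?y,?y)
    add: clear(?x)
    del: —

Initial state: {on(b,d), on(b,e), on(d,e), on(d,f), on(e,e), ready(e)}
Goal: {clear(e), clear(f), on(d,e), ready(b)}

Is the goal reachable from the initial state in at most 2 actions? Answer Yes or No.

1. swap(e,b)  →  {on(b,d), on(b,e), on(d,e), on(d,f), on(e,b), on(e,e), ready(b), ready(e)}
2. grab(e,e)  →  {clear(e), on(b,d), on(b,e), on(d,e), on(d,f), on(e,b), on(e,e), ready(b), ready(e)}
3. grab(e,f)  →  {clear(e), clear(f), on(b,d), on(b,e), on(d,e), on(d,f), on(e,b), on(e,e), ready(b), ready(e), ready(f)}
optimal plan length = 3; 3 > 2

No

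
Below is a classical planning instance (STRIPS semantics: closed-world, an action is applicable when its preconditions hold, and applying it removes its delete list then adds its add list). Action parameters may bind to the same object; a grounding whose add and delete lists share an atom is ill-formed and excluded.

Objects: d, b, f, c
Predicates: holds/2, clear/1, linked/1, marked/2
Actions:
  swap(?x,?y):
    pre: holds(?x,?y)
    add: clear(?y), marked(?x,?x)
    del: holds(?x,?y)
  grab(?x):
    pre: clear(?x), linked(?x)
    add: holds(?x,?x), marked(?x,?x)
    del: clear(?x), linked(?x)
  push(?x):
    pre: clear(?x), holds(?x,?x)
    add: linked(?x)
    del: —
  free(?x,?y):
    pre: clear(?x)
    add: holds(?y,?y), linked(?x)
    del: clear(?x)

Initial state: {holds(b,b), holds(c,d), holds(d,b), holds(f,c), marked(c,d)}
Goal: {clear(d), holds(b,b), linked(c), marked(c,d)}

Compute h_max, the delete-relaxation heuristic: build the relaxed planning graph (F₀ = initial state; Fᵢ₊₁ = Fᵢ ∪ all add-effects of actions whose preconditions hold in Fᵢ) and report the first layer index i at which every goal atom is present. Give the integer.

2

F0 = init (5 atoms)
F1 = F0 ∪ {clear(b), clear(c), clear(d), marked(b,b), marked(c,c), marked(d,d), marked(f,f)}  (12 atoms)
F2 = F1 ∪ {holds(c,c), holds(d,d), holds(f,f), linked(b), linked(c), linked(d)}  (18 atoms)
goal ⊆ F2  ⇒  h_max = 2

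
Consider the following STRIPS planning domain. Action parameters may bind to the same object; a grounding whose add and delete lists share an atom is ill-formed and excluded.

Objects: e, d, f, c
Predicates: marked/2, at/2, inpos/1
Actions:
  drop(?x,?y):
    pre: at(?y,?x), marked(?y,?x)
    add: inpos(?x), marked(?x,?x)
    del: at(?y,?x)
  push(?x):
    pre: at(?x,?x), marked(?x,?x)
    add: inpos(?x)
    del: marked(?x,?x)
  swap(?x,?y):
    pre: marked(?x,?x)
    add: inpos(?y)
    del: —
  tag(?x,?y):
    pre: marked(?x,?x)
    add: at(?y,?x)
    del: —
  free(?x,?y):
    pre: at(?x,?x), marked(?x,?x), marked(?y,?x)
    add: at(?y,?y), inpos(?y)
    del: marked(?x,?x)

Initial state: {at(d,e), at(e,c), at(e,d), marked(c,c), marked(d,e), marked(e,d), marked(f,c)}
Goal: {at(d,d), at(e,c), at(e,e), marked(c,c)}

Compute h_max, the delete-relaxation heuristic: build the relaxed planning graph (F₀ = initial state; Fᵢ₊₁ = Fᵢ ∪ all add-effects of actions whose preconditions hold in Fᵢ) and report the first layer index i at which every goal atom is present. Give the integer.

2

F0 = init (7 atoms)
F1 = F0 ∪ {at(c,c), at(d,c), at(f,c), inpos(c), inpos(d), inpos(e), inpos(f), marked(d,d), marked(e,e)}  (16 atoms)
F2 = F1 ∪ {at(c,d), at(c,e), at(d,d), at(e,e), at(f,d), at(f,e), at(f,f)}  (23 atoms)
goal ⊆ F2  ⇒  h_max = 2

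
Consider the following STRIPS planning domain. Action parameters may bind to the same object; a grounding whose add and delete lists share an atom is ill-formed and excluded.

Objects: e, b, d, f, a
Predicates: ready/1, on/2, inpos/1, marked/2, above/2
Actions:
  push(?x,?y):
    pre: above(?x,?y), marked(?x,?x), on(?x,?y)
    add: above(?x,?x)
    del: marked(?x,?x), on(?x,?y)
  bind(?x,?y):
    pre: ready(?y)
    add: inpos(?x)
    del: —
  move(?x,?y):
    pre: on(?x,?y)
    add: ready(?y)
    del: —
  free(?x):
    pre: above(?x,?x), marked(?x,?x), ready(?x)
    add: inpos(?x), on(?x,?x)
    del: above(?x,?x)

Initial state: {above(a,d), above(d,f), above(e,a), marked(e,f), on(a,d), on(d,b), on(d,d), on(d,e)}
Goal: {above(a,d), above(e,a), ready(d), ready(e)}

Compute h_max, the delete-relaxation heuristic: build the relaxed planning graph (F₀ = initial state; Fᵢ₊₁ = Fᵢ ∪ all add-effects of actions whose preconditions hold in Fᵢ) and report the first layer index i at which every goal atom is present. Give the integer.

1

F0 = init (8 atoms)
F1 = F0 ∪ {ready(b), ready(d), ready(e)}  (11 atoms)
goal ⊆ F1  ⇒  h_max = 1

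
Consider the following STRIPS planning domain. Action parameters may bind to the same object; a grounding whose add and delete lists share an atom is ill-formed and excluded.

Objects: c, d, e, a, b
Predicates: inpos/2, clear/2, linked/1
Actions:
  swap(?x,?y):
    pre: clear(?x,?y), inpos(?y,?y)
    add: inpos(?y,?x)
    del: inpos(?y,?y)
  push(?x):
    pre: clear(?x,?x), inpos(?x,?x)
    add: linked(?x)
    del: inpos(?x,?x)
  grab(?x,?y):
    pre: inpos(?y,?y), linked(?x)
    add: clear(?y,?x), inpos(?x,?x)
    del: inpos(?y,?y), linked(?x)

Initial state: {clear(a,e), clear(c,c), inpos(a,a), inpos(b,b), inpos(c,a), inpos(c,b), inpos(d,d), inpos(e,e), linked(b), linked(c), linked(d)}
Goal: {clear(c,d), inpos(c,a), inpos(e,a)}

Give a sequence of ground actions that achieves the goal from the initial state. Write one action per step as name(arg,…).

1. swap(a,e)  →  {clear(a,e), clear(c,c), inpos(a,a), inpos(b,b), inpos(c,a), inpos(c,b), inpos(d,d), inpos(e,a), linked(b), linked(c), linked(d)}
2. grab(c,d)  →  {clear(a,e), clear(c,c), clear(d,c), inpos(a,a), inpos(b,b), inpos(c,a), inpos(c,b), inpos(c,c), inpos(e,a), linked(b), linked(d)}
3. grab(d,c)  →  {clear(a,e), clear(c,c), clear(c,d), clear(d,c), inpos(a,a), inpos(b,b), inpos(c,a), inpos(c,b), inpos(d,d), inpos(e,a), linked(b)}

swap(a,e); grab(c,d); grab(d,c)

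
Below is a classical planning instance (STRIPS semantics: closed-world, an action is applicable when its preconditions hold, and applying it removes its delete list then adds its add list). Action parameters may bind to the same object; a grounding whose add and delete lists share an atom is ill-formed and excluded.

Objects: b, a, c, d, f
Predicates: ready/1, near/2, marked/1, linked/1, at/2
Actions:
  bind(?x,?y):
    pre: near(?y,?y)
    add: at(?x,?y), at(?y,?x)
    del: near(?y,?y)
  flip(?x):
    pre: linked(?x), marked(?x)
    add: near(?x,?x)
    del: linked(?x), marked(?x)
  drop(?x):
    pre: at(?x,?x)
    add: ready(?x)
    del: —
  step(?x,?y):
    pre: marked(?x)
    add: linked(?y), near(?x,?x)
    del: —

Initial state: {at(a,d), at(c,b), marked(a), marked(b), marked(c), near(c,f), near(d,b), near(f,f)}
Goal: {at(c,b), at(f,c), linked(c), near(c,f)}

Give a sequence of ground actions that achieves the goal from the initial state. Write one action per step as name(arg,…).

1. bind(c,f)  →  {at(a,d), at(c,b), at(c,f), at(f,c), marked(a), marked(b), marked(c), near(c,f), near(d,b)}
2. step(b,c)  →  {at(a,d), at(c,b), at(c,f), at(f,c), linked(c), marked(a), marked(b), marked(c), near(b,b), near(c,f), near(d,b)}

bind(c,f); step(b,c)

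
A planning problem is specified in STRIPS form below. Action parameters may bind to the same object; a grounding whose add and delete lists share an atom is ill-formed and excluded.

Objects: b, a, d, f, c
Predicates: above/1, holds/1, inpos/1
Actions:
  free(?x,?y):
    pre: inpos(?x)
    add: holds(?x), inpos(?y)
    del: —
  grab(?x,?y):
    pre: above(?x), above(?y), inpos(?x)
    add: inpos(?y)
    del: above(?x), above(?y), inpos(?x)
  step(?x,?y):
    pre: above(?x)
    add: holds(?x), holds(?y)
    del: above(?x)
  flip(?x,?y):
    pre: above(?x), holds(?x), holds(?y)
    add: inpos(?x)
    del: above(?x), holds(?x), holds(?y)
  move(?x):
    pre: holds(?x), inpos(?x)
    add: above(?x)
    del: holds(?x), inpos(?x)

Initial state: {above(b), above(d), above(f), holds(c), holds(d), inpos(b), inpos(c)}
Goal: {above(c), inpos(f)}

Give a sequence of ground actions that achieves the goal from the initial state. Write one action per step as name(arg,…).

1. free(b,f)  →  {above(b), above(d), above(f), holds(b), holds(c), holds(d), inpos(b), inpos(c), inpos(f)}
2. move(c)  →  {above(b), above(c), above(d), above(f), holds(b), holds(d), inpos(b), inpos(f)}

free(b,f); move(c)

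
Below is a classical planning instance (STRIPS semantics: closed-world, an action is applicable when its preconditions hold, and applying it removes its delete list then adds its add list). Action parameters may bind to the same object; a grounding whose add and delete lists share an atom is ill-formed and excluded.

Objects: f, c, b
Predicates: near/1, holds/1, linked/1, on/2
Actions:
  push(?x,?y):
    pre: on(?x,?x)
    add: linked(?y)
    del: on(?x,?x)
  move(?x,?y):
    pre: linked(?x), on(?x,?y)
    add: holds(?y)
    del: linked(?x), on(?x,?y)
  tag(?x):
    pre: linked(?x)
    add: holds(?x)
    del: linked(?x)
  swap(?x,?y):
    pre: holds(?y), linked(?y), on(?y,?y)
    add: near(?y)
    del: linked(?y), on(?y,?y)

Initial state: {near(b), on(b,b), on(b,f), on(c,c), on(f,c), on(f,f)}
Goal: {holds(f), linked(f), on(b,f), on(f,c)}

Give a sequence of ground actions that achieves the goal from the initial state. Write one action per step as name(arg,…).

push(f,f); tag(f); push(c,f)

1. push(f,f)  →  {linked(f), near(b), on(b,b), on(b,f), on(c,c), on(f,c)}
2. tag(f)  →  {holds(f), near(b), on(b,b), on(b,f), on(c,c), on(f,c)}
3. push(c,f)  →  {holds(f), linked(f), near(b), on(b,b), on(b,f), on(f,c)}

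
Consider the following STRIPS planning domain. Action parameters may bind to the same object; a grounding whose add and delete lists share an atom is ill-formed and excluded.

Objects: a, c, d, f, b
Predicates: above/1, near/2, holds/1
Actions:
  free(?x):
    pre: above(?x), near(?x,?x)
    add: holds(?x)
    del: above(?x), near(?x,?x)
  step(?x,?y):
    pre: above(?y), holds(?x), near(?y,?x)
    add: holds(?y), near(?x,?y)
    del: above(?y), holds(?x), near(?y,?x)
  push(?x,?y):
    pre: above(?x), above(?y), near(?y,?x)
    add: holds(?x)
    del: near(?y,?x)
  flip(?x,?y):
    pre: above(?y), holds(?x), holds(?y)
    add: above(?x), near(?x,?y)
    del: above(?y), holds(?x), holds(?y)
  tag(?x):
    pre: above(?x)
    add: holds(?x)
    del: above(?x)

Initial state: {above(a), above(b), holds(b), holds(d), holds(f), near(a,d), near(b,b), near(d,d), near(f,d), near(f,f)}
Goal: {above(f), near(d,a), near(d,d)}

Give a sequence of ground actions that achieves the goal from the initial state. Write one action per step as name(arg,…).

1. step(d,a)  →  {above(b), holds(a), holds(b), holds(f), near(b,b), near(d,a), near(d,d), near(f,d), near(f,f)}
2. flip(f,b)  →  {above(f), holds(a), near(b,b), near(d,a), near(d,d), near(f,b), near(f,d), near(f,f)}

step(d,a); flip(f,b)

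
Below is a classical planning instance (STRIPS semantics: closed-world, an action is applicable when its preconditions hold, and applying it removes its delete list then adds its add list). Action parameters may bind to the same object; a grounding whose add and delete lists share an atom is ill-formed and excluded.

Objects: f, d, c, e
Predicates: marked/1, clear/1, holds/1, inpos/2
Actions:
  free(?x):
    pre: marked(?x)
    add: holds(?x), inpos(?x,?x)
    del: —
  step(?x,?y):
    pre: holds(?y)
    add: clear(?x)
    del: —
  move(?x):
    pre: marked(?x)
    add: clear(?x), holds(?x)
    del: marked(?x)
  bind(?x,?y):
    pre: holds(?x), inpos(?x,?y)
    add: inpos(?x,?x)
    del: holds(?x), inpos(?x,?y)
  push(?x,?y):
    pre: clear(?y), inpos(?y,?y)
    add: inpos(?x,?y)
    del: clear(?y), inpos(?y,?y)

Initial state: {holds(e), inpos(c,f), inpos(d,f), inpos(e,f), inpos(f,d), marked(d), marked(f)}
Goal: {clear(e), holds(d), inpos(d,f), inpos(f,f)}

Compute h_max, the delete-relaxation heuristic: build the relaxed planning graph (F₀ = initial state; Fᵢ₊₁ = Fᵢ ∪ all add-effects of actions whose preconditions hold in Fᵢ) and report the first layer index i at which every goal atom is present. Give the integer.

1

F0 = init (7 atoms)
F1 = F0 ∪ {clear(c), clear(d), clear(e), clear(f), holds(d), holds(f), inpos(d,d), inpos(e,e), inpos(f,f)}  (16 atoms)
goal ⊆ F1  ⇒  h_max = 1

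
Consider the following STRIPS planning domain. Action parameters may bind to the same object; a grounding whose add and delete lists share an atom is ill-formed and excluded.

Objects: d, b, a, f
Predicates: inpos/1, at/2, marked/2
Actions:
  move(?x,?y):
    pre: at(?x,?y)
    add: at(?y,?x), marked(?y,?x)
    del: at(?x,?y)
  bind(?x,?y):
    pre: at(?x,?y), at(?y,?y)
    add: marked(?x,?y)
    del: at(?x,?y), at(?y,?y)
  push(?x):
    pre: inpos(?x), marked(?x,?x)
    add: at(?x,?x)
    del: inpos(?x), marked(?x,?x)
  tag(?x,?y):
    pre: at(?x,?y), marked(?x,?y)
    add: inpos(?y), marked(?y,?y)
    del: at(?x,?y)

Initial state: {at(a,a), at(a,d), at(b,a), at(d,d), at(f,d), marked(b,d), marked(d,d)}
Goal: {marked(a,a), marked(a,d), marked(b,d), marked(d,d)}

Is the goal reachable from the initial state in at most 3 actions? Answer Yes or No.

1. bind(a,d)  →  {at(a,a), at(b,a), at(f,d), marked(a,d), marked(b,d), marked(d,d)}
2. bind(a,a)  →  {at(b,a), at(f,d), marked(a,a), marked(a,d), marked(b,d), marked(d,d)}
optimal plan length = 2; 2 ≤ 3

Yes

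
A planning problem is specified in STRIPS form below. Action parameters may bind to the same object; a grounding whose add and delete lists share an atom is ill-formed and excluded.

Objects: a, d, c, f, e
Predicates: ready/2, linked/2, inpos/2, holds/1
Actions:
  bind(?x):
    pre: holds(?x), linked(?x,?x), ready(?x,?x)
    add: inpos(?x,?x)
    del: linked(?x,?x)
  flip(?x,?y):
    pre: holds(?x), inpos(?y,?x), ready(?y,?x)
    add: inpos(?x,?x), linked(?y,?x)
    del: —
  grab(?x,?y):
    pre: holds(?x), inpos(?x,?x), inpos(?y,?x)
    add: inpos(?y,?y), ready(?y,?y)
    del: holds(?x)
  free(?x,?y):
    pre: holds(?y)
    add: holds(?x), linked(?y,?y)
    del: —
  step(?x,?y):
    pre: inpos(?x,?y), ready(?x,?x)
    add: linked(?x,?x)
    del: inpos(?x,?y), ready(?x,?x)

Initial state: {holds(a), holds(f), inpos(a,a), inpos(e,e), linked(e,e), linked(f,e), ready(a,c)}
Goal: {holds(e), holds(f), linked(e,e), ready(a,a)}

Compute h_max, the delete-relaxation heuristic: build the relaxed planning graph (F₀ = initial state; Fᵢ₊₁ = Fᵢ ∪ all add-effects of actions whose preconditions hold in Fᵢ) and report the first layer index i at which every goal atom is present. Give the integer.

F0 = init (7 atoms)
F1 = F0 ∪ {holds(c), holds(d), holds(e), linked(a,a), linked(f,f), ready(a,a)}  (13 atoms)
goal ⊆ F1  ⇒  h_max = 1

1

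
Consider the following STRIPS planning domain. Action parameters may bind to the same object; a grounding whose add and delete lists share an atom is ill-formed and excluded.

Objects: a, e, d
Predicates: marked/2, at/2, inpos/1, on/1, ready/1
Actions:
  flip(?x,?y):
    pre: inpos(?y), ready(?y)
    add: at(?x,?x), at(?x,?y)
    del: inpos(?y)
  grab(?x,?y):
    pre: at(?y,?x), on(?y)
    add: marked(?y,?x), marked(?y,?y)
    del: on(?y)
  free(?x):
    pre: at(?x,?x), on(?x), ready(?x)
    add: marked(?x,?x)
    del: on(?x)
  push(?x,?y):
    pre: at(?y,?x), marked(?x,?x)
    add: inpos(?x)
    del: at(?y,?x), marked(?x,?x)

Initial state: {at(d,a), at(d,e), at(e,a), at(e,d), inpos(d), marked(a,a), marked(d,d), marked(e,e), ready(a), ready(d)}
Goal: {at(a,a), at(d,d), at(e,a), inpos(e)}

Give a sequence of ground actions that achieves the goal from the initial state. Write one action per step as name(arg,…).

1. flip(a,d)  →  {at(a,a), at(a,d), at(d,a), at(d,e), at(e,a), at(e,d), marked(a,a), marked(d,d), marked(e,e), ready(a), ready(d)}
2. push(a,d)  →  {at(a,a), at(a,d), at(d,e), at(e,a), at(e,d), inpos(a), marked(d,d), marked(e,e), ready(a), ready(d)}
3. flip(d,a)  →  {at(a,a), at(a,d), at(d,a), at(d,d), at(d,e), at(e,a), at(e,d), marked(d,d), marked(e,e), ready(a), ready(d)}
4. push(e,d)  →  {at(a,a), at(a,d), at(d,a), at(d,d), at(e,a), at(e,d), inpos(e), marked(d,d), ready(a), ready(d)}

flip(a,d); push(a,d); flip(d,a); push(e,d)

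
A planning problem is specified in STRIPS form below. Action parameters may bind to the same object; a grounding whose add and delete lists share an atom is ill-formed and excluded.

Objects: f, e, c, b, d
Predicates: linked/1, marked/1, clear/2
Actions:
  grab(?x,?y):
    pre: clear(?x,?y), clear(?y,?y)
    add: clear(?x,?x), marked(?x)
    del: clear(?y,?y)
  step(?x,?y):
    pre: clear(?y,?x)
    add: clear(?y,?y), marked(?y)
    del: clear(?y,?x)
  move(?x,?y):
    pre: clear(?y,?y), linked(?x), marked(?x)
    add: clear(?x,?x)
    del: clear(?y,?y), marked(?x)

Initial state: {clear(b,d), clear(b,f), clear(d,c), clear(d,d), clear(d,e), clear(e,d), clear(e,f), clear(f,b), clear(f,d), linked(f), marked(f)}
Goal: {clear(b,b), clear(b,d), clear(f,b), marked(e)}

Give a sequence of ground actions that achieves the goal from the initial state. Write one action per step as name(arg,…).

1. grab(e,d)  →  {clear(b,d), clear(b,f), clear(d,c), clear(d,e), clear(e,d), clear(e,e), clear(e,f), clear(f,b), clear(f,d), linked(f), marked(e), marked(f)}
2. step(f,b)  →  {clear(b,b), clear(b,d), clear(d,c), clear(d,e), clear(e,d), clear(e,e), clear(e,f), clear(f,b), clear(f,d), linked(f), marked(b), marked(e), marked(f)}

grab(e,d); step(f,b)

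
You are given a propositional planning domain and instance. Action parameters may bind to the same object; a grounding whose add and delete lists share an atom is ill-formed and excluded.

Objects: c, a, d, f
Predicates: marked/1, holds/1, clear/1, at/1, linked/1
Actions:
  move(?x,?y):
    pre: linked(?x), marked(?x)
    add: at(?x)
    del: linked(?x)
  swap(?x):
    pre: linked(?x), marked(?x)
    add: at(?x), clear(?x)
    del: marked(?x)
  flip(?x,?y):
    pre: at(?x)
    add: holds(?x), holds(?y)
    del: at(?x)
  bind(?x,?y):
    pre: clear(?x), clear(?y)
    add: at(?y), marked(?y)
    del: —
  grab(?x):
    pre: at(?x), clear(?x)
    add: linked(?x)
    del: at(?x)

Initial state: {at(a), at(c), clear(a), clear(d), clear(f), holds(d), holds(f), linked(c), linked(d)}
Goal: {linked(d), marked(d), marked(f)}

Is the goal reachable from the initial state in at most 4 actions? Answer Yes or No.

1. bind(a,d)  →  {at(a), at(c), at(d), clear(a), clear(d), clear(f), holds(d), holds(f), linked(c), linked(d), marked(d)}
2. bind(a,f)  →  {at(a), at(c), at(d), at(f), clear(a), clear(d), clear(f), holds(d), holds(f), linked(c), linked(d), marked(d), marked(f)}
optimal plan length = 2; 2 ≤ 4

Yes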